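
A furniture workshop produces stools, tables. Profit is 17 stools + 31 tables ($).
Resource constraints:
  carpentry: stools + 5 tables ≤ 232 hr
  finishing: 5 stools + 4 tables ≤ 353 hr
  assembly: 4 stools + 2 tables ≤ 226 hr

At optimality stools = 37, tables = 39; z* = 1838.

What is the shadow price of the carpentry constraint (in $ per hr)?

5

Check each constraint at x*: carpentry 232/232 (tight); finishing 341/353 (slack 12); assembly 226/226 (tight).
Since finishing is not tight, its dual is 0.
From A_Bᵀ y = c: 1·y_carpentry + 4·y_assembly = 17; 5·y_carpentry + 2·y_assembly = 31.
→ y_carpentry = 5 and y_assembly = 3.
Shadow price of carpentry = 5.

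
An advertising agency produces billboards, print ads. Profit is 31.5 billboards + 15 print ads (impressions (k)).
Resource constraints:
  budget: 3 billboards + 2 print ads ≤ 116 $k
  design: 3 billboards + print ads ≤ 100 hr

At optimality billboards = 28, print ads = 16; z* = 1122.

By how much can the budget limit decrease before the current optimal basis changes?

Binding constraints: budget, design. The basis is B = [[3,2],[3,1]] with det -3.
Per unit decrease in budget, x* moves by d = (0.3333, -1).
The basis stays optimal until print ads reaches 0; allowable decrease = 16 $k.

16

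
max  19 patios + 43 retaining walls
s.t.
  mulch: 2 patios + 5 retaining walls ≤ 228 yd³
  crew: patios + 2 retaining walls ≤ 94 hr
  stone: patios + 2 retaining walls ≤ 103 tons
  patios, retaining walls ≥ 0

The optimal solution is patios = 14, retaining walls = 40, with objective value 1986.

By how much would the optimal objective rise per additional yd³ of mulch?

5

Check each constraint at x*: mulch 228/228 (tight); crew 94/94 (tight); stone 94/103 (slack 9).
Slack constraints have shadow price 0 (complementary slackness).
The binding rows give the dual system: 2·y_mulch + 1·y_crew = 19 and 5·y_mulch + 2·y_crew = 43.
Solving: y_mulch = 5, y_crew = 9.
Shadow price of mulch = 5.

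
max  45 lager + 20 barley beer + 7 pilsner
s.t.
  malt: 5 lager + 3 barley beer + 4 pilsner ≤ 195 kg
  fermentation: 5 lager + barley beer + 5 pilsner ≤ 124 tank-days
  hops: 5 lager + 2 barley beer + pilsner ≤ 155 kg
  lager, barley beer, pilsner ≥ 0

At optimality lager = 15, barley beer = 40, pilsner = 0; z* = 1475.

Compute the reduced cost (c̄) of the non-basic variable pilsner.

At the optimum: malt uses 195 of 195 (binding); fermentation uses 115 of 124 (slack = 9); hops uses 155 of 155 (binding).
Since fermentation is not tight, its dual is 0.
Dual feasibility on the basic columns requires 5·y_malt + 5·y_hops = 45, 3·y_malt + 2·y_hops = 20.
Solving: y_malt = 2, y_hops = 7.
Reduced cost of pilsner: c₃ − yᵀa₃ = 7 − (2·4 + 7·1) = 7 − 15 = -8.

-8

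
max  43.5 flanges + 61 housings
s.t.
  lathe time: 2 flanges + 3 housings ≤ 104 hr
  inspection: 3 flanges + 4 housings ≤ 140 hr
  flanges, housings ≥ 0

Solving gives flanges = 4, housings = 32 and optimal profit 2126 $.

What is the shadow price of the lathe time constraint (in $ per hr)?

At the optimum: lathe time uses 104 of 104 (binding); inspection uses 140 of 140 (binding).
The binding rows give the dual system: 2·y_lathe time + 3·y_inspection = 43.5 and 3·y_lathe time + 4·y_inspection = 61.
Solving: y_lathe time = 9, y_inspection = 8.5.
Shadow price of lathe time = 9.

9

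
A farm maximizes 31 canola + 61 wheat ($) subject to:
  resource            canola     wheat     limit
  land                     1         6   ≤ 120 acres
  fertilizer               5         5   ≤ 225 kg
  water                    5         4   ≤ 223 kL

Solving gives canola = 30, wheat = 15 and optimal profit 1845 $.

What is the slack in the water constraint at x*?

13

water used = 5·30 + 4·15 = 210; slack = 223 − 210 = 13.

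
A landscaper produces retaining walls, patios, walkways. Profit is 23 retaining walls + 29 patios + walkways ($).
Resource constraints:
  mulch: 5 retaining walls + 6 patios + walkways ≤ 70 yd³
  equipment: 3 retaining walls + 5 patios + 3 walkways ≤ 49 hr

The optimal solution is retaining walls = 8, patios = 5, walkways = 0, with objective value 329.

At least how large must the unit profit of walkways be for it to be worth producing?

At the optimum: mulch uses 70 of 70 (binding); equipment uses 49 of 49 (binding).
The binding rows give the dual system: 5·y_mulch + 3·y_equipment = 23 and 6·y_mulch + 5·y_equipment = 29.
This yields shadow prices y_mulch = 4, y_equipment = 1.
walkways enters the basis when its profit ≥ yᵀa₃ = 4·1 + 1·3 = 7.

7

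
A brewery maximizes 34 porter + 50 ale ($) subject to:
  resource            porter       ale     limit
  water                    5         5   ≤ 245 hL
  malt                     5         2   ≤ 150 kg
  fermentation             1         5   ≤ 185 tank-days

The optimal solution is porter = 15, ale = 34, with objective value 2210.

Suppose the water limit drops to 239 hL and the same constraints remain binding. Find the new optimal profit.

2174

Check each constraint at x*: water 245/245 (tight); malt 143/150 (slack 7); fermentation 185/185 (tight).
Since malt is not tight, its dual is 0.
Dual feasibility on the basic columns requires 5·y_water + 1·y_fermentation = 34, 5·y_water + 5·y_fermentation = 50.
→ y_water = 6 and y_fermentation = 4.
Δz = y_water·Δb = 6 × (-6) = -36, so new z* = 2210 − 36 = 2174.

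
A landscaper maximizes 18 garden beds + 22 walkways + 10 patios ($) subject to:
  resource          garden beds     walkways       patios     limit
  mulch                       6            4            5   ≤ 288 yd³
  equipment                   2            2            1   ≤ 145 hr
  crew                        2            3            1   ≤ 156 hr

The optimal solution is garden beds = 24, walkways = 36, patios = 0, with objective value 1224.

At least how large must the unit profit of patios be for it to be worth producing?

11

At the optimum: mulch uses 288 of 288 (binding); equipment uses 120 of 145 (slack = 25); crew uses 156 of 156 (binding).
By complementary slackness, y = 0 for the non-binding constraint.
From A_Bᵀ y = c: 6·y_mulch + 2·y_crew = 18; 4·y_mulch + 3·y_crew = 22.
This yields shadow prices y_mulch = 1, y_crew = 6.
patios enters the basis when its profit ≥ yᵀa₃ = 1·5 + 6·1 = 11.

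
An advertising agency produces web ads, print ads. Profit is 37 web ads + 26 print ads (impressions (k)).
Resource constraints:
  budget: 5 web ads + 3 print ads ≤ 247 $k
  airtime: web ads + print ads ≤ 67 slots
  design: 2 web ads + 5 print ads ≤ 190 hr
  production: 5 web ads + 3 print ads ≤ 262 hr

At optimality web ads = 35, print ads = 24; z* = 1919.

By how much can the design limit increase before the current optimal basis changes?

Binding constraints: budget, design. The basis is B = [[5,3],[2,5]] with det 19.
Per unit increase in design, x* moves by d = (-0.1579, 0.2632).
The basis stays optimal until airtime becomes binding; allowable increase = 76 hr.

76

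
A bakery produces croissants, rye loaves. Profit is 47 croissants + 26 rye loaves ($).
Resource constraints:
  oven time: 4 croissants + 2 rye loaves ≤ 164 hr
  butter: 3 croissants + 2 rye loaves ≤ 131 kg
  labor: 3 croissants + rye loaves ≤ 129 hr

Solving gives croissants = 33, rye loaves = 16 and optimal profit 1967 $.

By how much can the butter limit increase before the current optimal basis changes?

33

Binding constraints: oven time, butter. The basis is B = [[4,2],[3,2]] with det 2.
Per unit increase in butter, x* moves by d = (-1, 2).
The basis stays optimal until croissants reaches 0; allowable increase = 33 kg.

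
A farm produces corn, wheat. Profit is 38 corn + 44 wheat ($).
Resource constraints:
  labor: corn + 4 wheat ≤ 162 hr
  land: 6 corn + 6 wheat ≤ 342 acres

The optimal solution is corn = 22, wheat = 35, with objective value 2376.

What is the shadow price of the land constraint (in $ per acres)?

6

Check each constraint at x*: labor 162/162 (tight); land 342/342 (tight).
The binding rows give the dual system: 1·y_labor + 6·y_land = 38 and 4·y_labor + 6·y_land = 44.
Solving: y_labor = 2, y_land = 6.
Shadow price of land = 6.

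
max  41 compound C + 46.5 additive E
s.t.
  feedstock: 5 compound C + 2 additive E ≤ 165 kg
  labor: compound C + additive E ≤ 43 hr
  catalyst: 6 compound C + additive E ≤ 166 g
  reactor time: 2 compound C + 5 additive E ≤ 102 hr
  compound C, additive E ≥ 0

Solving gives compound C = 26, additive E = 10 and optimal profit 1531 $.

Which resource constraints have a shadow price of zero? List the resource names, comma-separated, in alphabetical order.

feedstock, labor

feedstock: 150/165 (slack 15)
labor: 36/43 (slack 7)
catalyst: 166/166 (binding)
reactor time: 102/102 (binding)
By complementary slackness, a constraint with positive slack has shadow price 0 → feedstock, labor.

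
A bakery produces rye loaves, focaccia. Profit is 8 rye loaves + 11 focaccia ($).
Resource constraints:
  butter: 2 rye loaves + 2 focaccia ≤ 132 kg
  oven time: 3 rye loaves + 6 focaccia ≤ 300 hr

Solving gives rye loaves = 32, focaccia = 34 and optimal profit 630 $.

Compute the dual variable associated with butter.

Both butter and oven time are binding at x*.
Dual feasibility on the basic columns requires 2·y_butter + 3·y_oven time = 8, 2·y_butter + 6·y_oven time = 11.
This yields shadow prices y_butter = 2.5, y_oven time = 1.
Shadow price of butter = 2.5.

2.5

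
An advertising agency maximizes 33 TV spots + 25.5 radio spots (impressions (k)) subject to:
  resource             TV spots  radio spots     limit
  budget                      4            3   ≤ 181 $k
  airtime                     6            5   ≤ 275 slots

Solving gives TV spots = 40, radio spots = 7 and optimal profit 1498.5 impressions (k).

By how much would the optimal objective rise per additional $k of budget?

Both budget and airtime are binding at x*.
From A_Bᵀ y = c: 4·y_budget + 6·y_airtime = 33; 3·y_budget + 5·y_airtime = 25.5.
Solving: y_budget = 6, y_airtime = 1.5.
Shadow price of budget = 6.

6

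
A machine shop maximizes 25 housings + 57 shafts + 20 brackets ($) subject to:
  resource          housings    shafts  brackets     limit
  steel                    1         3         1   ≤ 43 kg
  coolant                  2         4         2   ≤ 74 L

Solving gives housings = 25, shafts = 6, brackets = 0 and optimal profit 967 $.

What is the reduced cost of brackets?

-5

Check each constraint at x*: steel 43/43 (tight); coolant 74/74 (tight).
The binding rows give the dual system: 1·y_steel + 2·y_coolant = 25 and 3·y_steel + 4·y_coolant = 57.
This yields shadow prices y_steel = 7, y_coolant = 9.
Reduced cost of brackets: c₃ − yᵀa₃ = 20 − (7·1 + 9·2) = 20 − 25 = -5.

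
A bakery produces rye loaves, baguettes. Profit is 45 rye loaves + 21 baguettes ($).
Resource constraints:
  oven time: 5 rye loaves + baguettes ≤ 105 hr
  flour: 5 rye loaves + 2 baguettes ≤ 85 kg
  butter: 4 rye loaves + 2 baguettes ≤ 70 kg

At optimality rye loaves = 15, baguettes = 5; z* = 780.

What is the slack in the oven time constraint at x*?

25

oven time used = 5·15 + 1·5 = 80; slack = 105 − 80 = 25.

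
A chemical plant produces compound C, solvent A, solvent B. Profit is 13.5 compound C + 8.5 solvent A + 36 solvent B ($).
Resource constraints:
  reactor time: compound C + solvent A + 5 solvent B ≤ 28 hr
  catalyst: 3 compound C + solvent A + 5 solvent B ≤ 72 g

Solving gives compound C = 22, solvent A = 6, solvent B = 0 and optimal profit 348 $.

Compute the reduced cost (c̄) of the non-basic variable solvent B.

-6.5

Check each constraint at x*: reactor time 28/28 (tight); catalyst 72/72 (tight).
From A_Bᵀ y = c: 1·y_reactor time + 3·y_catalyst = 13.5; 1·y_reactor time + 1·y_catalyst = 8.5.
This yields shadow prices y_reactor time = 6, y_catalyst = 2.5.
Reduced cost of solvent B: c₃ − yᵀa₃ = 36 − (6·5 + 2.5·5) = 36 − 42.5 = -6.5.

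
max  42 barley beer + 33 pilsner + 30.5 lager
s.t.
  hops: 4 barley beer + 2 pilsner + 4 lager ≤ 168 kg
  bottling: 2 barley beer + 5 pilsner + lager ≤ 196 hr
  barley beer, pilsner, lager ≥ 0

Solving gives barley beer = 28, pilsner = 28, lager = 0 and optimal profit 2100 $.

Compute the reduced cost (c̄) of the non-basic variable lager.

-8.5

Both hops and bottling are binding at x*.
Dual feasibility on the basic columns requires 4·y_hops + 2·y_bottling = 42, 2·y_hops + 5·y_bottling = 33.
This yields shadow prices y_hops = 9, y_bottling = 3.
Reduced cost of lager: c₃ − yᵀa₃ = 30.5 − (9·4 + 3·1) = 30.5 − 39 = -8.5.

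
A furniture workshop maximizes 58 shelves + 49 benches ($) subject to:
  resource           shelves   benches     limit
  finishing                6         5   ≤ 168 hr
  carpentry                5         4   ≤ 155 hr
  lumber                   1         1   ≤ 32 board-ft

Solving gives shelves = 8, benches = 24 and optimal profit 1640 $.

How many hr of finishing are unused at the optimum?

0

finishing used = 6·8 + 5·24 = 168; slack = 168 − 168 = 0.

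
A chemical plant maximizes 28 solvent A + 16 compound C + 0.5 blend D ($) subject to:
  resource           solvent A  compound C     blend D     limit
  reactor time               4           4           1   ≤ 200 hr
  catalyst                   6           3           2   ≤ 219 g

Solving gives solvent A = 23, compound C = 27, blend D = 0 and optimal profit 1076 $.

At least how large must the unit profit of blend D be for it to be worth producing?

9

Both reactor time and catalyst are binding at x*.
Dual feasibility on the basic columns requires 4·y_reactor time + 6·y_catalyst = 28, 4·y_reactor time + 3·y_catalyst = 16.
→ y_reactor time = 1 and y_catalyst = 4.
blend D enters the basis when its profit ≥ yᵀa₃ = 1·1 + 4·2 = 9.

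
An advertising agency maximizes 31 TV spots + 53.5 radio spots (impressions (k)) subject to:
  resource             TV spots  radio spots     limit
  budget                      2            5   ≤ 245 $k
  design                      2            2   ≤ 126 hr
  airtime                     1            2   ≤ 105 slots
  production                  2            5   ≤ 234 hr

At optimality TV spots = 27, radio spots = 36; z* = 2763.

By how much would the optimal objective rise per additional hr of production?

7.5

At the optimum: budget uses 234 of 245 (slack = 11); design uses 126 of 126 (binding); airtime uses 99 of 105 (slack = 6); production uses 234 of 234 (binding).
Slack constraints have shadow price 0 (complementary slackness).
From A_Bᵀ y = c: 2·y_design + 2·y_production = 31; 2·y_design + 5·y_production = 53.5.
Solving: y_design = 8, y_production = 7.5.
Shadow price of production = 7.5.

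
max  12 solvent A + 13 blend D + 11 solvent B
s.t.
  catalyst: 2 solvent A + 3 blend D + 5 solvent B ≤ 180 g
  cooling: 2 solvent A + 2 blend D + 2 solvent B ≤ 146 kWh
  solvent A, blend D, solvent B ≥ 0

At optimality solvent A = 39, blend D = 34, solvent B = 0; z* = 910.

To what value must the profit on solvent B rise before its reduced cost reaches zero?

15

At the optimum: catalyst uses 180 of 180 (binding); cooling uses 146 of 146 (binding).
The binding rows give the dual system: 2·y_catalyst + 2·y_cooling = 12 and 3·y_catalyst + 2·y_cooling = 13.
This yields shadow prices y_catalyst = 1, y_cooling = 5.
solvent B enters the basis when its profit ≥ yᵀa₃ = 1·5 + 5·2 = 15.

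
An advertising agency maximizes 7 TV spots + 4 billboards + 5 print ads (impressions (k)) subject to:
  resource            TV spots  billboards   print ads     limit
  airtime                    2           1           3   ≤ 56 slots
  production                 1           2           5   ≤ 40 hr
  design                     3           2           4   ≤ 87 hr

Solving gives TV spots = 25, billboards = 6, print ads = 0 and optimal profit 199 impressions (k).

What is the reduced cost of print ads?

-5

Check each constraint at x*: airtime 56/56 (tight); production 37/40 (slack 3); design 87/87 (tight).
By complementary slackness, y = 0 for the non-binding constraint.
Dual feasibility on the basic columns requires 2·y_airtime + 3·y_design = 7, 1·y_airtime + 2·y_design = 4.
This yields shadow prices y_airtime = 2, y_design = 1.
Reduced cost of print ads: c₃ − yᵀa₃ = 5 − (2·3 + 1·4) = 5 − 10 = -5.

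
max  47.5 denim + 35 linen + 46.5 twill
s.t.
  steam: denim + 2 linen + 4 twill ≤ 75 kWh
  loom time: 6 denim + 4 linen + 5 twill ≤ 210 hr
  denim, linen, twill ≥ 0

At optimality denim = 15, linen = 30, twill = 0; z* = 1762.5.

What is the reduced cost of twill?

Both steam and loom time are binding at x*.
From A_Bᵀ y = c: 1·y_steam + 6·y_loom time = 47.5; 2·y_steam + 4·y_loom time = 35.
→ y_steam = 2.5 and y_loom time = 7.5.
Reduced cost of twill: c₃ − yᵀa₃ = 46.5 − (2.5·4 + 7.5·5) = 46.5 − 47.5 = -1.

-1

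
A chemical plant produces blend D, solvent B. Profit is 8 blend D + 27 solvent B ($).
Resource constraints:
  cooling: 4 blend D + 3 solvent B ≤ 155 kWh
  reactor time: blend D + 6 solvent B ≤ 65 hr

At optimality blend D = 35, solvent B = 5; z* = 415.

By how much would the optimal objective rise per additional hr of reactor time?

Both cooling and reactor time are binding at x*.
The binding rows give the dual system: 4·y_cooling + 1·y_reactor time = 8 and 3·y_cooling + 6·y_reactor time = 27.
This yields shadow prices y_cooling = 1, y_reactor time = 4.
Shadow price of reactor time = 4.

4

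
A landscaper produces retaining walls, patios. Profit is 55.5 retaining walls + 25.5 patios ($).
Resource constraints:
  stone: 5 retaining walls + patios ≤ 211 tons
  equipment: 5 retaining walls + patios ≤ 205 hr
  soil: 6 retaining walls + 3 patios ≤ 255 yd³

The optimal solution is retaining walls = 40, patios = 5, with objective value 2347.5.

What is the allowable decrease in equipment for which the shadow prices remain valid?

Binding constraints: equipment, soil. The basis is B = [[5,1],[6,3]] with det 9.
Per unit decrease in equipment, x* moves by d = (-0.3333, 0.6667).
The basis stays optimal until retaining walls reaches 0; allowable decrease = 120 hr.

120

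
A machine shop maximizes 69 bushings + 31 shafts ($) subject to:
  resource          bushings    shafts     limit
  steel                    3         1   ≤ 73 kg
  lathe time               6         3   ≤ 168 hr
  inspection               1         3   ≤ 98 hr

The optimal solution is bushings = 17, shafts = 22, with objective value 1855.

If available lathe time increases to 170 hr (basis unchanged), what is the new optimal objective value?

1871

Binding: steel and lathe time. Non-binding: inspection (15 unused).
Slack constraints have shadow price 0 (complementary slackness).
Dual feasibility on the basic columns requires 3·y_steel + 6·y_lathe time = 69, 1·y_steel + 3·y_lathe time = 31.
Solving: y_steel = 7, y_lathe time = 8.
Δz = y_lathe time·Δb = 8 × (2) = 16, so new z* = 1855 + 16 = 1871.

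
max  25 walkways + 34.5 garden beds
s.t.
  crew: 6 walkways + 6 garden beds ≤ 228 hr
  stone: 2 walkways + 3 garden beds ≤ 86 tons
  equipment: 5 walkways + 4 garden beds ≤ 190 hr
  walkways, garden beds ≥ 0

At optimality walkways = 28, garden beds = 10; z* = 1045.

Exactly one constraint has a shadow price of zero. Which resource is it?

crew: 228/228 (binding)
stone: 86/86 (binding)
equipment: 180/190 (slack 10)
By complementary slackness, a constraint with positive slack has shadow price 0 → equipment.

equipment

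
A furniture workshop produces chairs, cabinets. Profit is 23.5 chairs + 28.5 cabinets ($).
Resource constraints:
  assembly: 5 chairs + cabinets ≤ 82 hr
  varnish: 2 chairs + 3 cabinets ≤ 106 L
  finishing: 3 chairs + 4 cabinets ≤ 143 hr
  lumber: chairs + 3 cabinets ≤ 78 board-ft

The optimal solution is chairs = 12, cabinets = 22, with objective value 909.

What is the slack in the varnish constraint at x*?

varnish used = 2·12 + 3·22 = 90; slack = 106 − 90 = 16.

16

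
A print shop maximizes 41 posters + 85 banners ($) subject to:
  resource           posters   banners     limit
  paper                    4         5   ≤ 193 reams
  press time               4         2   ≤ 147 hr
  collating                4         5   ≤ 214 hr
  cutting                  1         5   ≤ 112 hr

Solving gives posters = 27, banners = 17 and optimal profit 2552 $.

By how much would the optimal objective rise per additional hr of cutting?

9

Binding: paper and cutting. Non-binding: press time (5 unused), collating (21 unused).
Since press time, collating are not tight, their duals are 0.
The binding rows give the dual system: 4·y_paper + 1·y_cutting = 41 and 5·y_paper + 5·y_cutting = 85.
This yields shadow prices y_paper = 8, y_cutting = 9.
Shadow price of cutting = 9.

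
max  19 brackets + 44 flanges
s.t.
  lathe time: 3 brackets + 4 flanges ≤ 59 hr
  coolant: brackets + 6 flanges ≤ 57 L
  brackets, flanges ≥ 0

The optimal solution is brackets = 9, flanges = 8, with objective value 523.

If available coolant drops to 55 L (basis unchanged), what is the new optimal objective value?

At the optimum: lathe time uses 59 of 59 (binding); coolant uses 57 of 57 (binding).
From A_Bᵀ y = c: 3·y_lathe time + 1·y_coolant = 19; 4·y_lathe time + 6·y_coolant = 44.
This yields shadow prices y_lathe time = 5, y_coolant = 4.
Δz = y_coolant·Δb = 4 × (-2) = -8, so new z* = 523 − 8 = 515.

515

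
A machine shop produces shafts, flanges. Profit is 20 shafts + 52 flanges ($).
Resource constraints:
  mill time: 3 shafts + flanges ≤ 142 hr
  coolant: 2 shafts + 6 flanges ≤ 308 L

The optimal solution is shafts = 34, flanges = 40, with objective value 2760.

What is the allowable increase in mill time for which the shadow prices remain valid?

Binding constraints: mill time, coolant. The basis is B = [[3,1],[2,6]] with det 16.
Per unit increase in mill time, x* moves by d = (0.375, -0.125).
The basis stays optimal until flanges reaches 0; allowable increase = 320 hr.

320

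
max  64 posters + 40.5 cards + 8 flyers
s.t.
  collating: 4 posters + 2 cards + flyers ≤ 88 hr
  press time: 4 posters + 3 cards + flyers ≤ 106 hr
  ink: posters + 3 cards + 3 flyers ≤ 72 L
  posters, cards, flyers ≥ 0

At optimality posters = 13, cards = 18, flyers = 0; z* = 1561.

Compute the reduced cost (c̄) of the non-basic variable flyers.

-8

Check each constraint at x*: collating 88/88 (tight); press time 106/106 (tight); ink 67/72 (slack 5).
Slack constraints have shadow price 0 (complementary slackness).
Dual feasibility on the basic columns requires 4·y_collating + 4·y_press time = 64, 2·y_collating + 3·y_press time = 40.5.
→ y_collating = 7.5 and y_press time = 8.5.
Reduced cost of flyers: c₃ − yᵀa₃ = 8 − (7.5·1 + 8.5·1) = 8 − 16 = -8.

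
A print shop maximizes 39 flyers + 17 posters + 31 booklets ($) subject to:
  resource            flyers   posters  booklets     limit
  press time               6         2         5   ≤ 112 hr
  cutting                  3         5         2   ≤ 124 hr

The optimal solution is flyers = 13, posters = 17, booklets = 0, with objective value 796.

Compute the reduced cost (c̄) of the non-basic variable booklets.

-1

Check each constraint at x*: press time 112/112 (tight); cutting 124/124 (tight).
Dual feasibility on the basic columns requires 6·y_press time + 3·y_cutting = 39, 2·y_press time + 5·y_cutting = 17.
→ y_press time = 6 and y_cutting = 1.
Reduced cost of booklets: c₃ − yᵀa₃ = 31 − (6·5 + 1·2) = 31 − 32 = -1.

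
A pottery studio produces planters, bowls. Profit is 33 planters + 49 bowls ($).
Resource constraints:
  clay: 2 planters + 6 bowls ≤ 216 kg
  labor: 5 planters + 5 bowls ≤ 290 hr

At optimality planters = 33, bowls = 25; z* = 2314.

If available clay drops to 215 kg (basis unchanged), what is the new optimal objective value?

2310

At the optimum: clay uses 216 of 216 (binding); labor uses 290 of 290 (binding).
Dual feasibility on the basic columns requires 2·y_clay + 5·y_labor = 33, 6·y_clay + 5·y_labor = 49.
→ y_clay = 4 and y_labor = 5.
Δz = y_clay·Δb = 4 × (-1) = -4, so new z* = 2314 − 4 = 2310.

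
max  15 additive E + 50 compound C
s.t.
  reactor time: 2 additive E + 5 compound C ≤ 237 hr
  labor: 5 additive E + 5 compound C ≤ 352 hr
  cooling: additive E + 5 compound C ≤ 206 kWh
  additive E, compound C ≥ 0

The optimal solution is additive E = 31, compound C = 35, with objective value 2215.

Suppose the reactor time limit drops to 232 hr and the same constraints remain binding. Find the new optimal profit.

Check each constraint at x*: reactor time 237/237 (tight); labor 330/352 (slack 22); cooling 206/206 (tight).
By complementary slackness, y = 0 for the non-binding constraint.
From A_Bᵀ y = c: 2·y_reactor time + 1·y_cooling = 15; 5·y_reactor time + 5·y_cooling = 50.
Solving: y_reactor time = 5, y_cooling = 5.
Δz = y_reactor time·Δb = 5 × (-5) = -25, so new z* = 2215 − 25 = 2190.

2190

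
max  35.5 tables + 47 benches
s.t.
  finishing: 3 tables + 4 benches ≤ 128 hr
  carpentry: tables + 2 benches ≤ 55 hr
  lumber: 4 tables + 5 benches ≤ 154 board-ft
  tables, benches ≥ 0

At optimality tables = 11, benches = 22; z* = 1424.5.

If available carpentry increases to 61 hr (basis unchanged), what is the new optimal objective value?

1445.5

Check each constraint at x*: finishing 121/128 (slack 7); carpentry 55/55 (tight); lumber 154/154 (tight).
Slack constraints have shadow price 0 (complementary slackness).
The binding rows give the dual system: 1·y_carpentry + 4·y_lumber = 35.5 and 2·y_carpentry + 5·y_lumber = 47.
Solving: y_carpentry = 3.5, y_lumber = 8.
Δz = y_carpentry·Δb = 3.5 × (6) = 21, so new z* = 1424.5 + 21 = 1445.5.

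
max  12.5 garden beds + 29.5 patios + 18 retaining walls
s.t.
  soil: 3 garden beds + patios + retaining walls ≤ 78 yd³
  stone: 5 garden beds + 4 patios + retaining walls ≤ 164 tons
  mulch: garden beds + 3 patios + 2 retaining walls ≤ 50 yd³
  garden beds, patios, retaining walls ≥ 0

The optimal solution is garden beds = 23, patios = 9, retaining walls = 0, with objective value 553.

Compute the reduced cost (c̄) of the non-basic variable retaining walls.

Binding: soil and mulch. Non-binding: stone (13 unused).
Since stone is not tight, its dual is 0.
Dual feasibility on the basic columns requires 3·y_soil + 1·y_mulch = 12.5, 1·y_soil + 3·y_mulch = 29.5.
This yields shadow prices y_soil = 1, y_mulch = 9.5.
Reduced cost of retaining walls: c₃ − yᵀa₃ = 18 − (1·1 + 9.5·2) = 18 − 20 = -2.

-2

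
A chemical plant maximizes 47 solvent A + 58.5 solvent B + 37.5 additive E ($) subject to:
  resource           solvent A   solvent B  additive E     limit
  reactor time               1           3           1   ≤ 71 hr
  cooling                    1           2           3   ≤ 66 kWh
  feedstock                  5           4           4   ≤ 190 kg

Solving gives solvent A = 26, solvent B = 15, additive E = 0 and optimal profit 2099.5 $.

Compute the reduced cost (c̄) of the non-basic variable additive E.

At the optimum: reactor time uses 71 of 71 (binding); cooling uses 56 of 66 (slack = 10); feedstock uses 190 of 190 (binding).
Since cooling is not tight, its dual is 0.
The binding rows give the dual system: 1·y_reactor time + 5·y_feedstock = 47 and 3·y_reactor time + 4·y_feedstock = 58.5.
This yields shadow prices y_reactor time = 9.5, y_feedstock = 7.5.
Reduced cost of additive E: c₃ − yᵀa₃ = 37.5 − (9.5·1 + 7.5·4) = 37.5 − 39.5 = -2.

-2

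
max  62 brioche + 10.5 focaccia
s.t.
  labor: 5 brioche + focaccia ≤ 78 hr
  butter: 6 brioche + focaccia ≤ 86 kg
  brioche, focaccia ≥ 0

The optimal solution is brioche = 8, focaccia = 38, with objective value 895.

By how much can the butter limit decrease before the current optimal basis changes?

Binding constraints: labor, butter. The basis is B = [[5,1],[6,1]] with det -1.
Per unit decrease in butter, x* moves by d = (-1, 5).
The basis stays optimal until brioche reaches 0; allowable decrease = 8 kg.

8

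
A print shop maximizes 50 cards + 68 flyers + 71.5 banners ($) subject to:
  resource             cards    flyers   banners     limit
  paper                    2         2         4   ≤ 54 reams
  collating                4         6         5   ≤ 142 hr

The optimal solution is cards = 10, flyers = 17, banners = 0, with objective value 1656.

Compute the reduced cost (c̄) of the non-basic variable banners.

Both paper and collating are binding at x*.
From A_Bᵀ y = c: 2·y_paper + 4·y_collating = 50; 2·y_paper + 6·y_collating = 68.
This yields shadow prices y_paper = 7, y_collating = 9.
Reduced cost of banners: c₃ − yᵀa₃ = 71.5 − (7·4 + 9·5) = 71.5 − 73 = -1.5.

-1.5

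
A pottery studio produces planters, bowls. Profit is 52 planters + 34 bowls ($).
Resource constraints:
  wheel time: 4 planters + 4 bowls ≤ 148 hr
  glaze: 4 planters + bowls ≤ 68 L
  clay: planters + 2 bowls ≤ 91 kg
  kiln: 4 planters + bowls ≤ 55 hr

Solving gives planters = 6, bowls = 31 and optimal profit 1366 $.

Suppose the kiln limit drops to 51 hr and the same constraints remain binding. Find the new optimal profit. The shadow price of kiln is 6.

Δb = -4, so new z* = 1366 + (6)·(-4) = 1366 − 24 = 1342.

1342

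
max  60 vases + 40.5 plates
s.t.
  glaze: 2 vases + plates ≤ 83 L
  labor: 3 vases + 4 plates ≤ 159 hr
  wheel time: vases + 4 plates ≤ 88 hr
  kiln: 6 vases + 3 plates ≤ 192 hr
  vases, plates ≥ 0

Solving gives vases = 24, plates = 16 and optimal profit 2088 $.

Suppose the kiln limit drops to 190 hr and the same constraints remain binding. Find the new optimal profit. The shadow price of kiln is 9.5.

2069

Δb = -2, so new z* = 2088 + (9.5)·(-2) = 2088 − 19 = 2069.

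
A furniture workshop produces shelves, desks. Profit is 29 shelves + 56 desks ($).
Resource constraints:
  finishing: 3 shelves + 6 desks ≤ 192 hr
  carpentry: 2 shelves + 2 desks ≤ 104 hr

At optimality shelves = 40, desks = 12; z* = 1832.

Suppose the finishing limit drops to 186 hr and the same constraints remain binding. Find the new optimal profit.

1778

Both finishing and carpentry are binding at x*.
The binding rows give the dual system: 3·y_finishing + 2·y_carpentry = 29 and 6·y_finishing + 2·y_carpentry = 56.
→ y_finishing = 9 and y_carpentry = 1.
Δz = y_finishing·Δb = 9 × (-6) = -54, so new z* = 1832 − 54 = 1778.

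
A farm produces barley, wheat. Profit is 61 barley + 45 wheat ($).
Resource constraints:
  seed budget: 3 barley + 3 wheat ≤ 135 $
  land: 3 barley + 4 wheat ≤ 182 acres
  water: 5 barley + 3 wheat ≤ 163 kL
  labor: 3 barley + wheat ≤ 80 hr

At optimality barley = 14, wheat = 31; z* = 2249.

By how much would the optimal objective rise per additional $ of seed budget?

Binding: seed budget and water. Non-binding: land (16 unused), labor (7 unused).
Slack constraints have shadow price 0 (complementary slackness).
The binding rows give the dual system: 3·y_seed budget + 5·y_water = 61 and 3·y_seed budget + 3·y_water = 45.
This yields shadow prices y_seed budget = 7, y_water = 8.
Shadow price of seed budget = 7.

7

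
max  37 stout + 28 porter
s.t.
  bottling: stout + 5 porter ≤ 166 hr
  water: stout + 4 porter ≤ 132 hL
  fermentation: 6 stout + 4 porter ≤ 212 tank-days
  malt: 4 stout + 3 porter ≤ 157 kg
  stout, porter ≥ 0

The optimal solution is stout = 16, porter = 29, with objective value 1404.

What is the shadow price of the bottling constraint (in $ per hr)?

0

Check each constraint at x*: bottling 161/166 (slack 5); water 132/132 (tight); fermentation 212/212 (tight); malt 151/157 (slack 6).
By complementary slackness, y = 0 for the non-binding constraints.
The binding rows give the dual system: 1·y_water + 6·y_fermentation = 37 and 4·y_water + 4·y_fermentation = 28.
This yields shadow prices y_water = 1, y_fermentation = 6.
Shadow price of bottling = 0.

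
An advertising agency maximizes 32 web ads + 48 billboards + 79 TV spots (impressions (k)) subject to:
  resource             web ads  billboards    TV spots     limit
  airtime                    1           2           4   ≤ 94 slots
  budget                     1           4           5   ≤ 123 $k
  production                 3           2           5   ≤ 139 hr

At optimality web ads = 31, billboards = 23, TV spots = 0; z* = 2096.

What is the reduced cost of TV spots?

-1

Check each constraint at x*: airtime 77/94 (slack 17); budget 123/123 (tight); production 139/139 (tight).
By complementary slackness, y = 0 for the non-binding constraint.
The binding rows give the dual system: 1·y_budget + 3·y_production = 32 and 4·y_budget + 2·y_production = 48.
Solving: y_budget = 8, y_production = 8.
Reduced cost of TV spots: c₃ − yᵀa₃ = 79 − (8·5 + 8·5) = 79 − 80 = -1.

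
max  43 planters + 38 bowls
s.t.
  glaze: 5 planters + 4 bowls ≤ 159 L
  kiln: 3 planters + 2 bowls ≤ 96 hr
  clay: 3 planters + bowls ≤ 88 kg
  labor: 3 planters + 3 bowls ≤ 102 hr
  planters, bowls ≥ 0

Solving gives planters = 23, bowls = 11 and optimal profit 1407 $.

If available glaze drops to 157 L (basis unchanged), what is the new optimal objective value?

At the optimum: glaze uses 159 of 159 (binding); kiln uses 91 of 96 (slack = 5); clay uses 80 of 88 (slack = 8); labor uses 102 of 102 (binding).
By complementary slackness, y = 0 for the non-binding constraints.
The binding rows give the dual system: 5·y_glaze + 3·y_labor = 43 and 4·y_glaze + 3·y_labor = 38.
This yields shadow prices y_glaze = 5, y_labor = 6.
Δz = y_glaze·Δb = 5 × (-2) = -10, so new z* = 1407 − 10 = 1397.

1397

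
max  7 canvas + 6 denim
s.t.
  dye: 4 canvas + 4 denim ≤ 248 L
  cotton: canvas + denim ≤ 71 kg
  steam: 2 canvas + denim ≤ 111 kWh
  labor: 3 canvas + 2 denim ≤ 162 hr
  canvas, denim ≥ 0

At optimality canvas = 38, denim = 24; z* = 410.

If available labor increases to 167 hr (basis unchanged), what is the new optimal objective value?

415

Binding: dye and labor. Non-binding: cotton (9 unused), steam (11 unused).
Slack constraints have shadow price 0 (complementary slackness).
The binding rows give the dual system: 4·y_dye + 3·y_labor = 7 and 4·y_dye + 2·y_labor = 6.
Solving: y_dye = 1, y_labor = 1.
Δz = y_labor·Δb = 1 × (5) = 5, so new z* = 410 + 5 = 415.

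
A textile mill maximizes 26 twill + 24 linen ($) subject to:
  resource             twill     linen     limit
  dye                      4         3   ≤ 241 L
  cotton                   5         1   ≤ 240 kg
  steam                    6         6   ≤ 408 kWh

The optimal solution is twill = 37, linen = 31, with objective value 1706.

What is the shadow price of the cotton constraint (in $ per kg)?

0

Binding: dye and steam. Non-binding: cotton (24 unused).
Since cotton is not tight, its dual is 0.
Dual feasibility on the basic columns requires 4·y_dye + 6·y_steam = 26, 3·y_dye + 6·y_steam = 24.
This yields shadow prices y_dye = 2, y_steam = 3.
Shadow price of cotton = 0.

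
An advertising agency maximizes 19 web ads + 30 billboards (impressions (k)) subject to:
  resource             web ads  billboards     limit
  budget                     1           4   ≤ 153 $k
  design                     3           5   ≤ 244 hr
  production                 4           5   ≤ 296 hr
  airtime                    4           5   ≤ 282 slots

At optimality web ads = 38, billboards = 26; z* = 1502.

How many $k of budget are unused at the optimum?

budget used = 1·38 + 4·26 = 142; slack = 153 − 142 = 11.

11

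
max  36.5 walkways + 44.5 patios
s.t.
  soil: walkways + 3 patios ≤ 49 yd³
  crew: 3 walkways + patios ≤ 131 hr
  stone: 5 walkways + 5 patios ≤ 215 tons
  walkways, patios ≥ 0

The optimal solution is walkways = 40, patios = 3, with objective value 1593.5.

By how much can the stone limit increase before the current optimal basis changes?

Binding constraints: soil, stone. The basis is B = [[1,3],[5,5]] with det -10.
Per unit increase in stone, x* moves by d = (0.3, -0.1).
The basis stays optimal until crew becomes binding; allowable increase = 10 tons.

10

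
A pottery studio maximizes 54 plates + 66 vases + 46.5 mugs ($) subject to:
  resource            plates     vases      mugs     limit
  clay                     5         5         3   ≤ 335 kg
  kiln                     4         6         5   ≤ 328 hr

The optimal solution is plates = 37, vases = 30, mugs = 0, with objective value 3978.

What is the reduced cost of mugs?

Both clay and kiln are binding at x*.
Dual feasibility on the basic columns requires 5·y_clay + 4·y_kiln = 54, 5·y_clay + 6·y_kiln = 66.
This yields shadow prices y_clay = 6, y_kiln = 6.
Reduced cost of mugs: c₃ − yᵀa₃ = 46.5 − (6·3 + 6·5) = 46.5 − 48 = -1.5.

-1.5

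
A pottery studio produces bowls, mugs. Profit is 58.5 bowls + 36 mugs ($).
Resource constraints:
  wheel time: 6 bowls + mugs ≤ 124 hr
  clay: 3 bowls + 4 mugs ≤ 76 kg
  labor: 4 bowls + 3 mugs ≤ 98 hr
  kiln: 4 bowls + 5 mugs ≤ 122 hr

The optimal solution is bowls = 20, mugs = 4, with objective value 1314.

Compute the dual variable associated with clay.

7.5

At the optimum: wheel time uses 124 of 124 (binding); clay uses 76 of 76 (binding); labor uses 92 of 98 (slack = 6); kiln uses 100 of 122 (slack = 22).
By complementary slackness, y = 0 for the non-binding constraints.
Dual feasibility on the basic columns requires 6·y_wheel time + 3·y_clay = 58.5, 1·y_wheel time + 4·y_clay = 36.
This yields shadow prices y_wheel time = 6, y_clay = 7.5.
Shadow price of clay = 7.5.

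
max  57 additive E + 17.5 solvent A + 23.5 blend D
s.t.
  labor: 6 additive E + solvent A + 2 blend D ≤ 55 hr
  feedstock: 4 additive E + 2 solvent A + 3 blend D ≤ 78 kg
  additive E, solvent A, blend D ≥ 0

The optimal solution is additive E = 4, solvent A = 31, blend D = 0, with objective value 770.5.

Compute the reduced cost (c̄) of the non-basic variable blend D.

-5.5

Both labor and feedstock are binding at x*.
Dual feasibility on the basic columns requires 6·y_labor + 4·y_feedstock = 57, 1·y_labor + 2·y_feedstock = 17.5.
This yields shadow prices y_labor = 5.5, y_feedstock = 6.
Reduced cost of blend D: c₃ − yᵀa₃ = 23.5 − (5.5·2 + 6·3) = 23.5 − 29 = -5.5.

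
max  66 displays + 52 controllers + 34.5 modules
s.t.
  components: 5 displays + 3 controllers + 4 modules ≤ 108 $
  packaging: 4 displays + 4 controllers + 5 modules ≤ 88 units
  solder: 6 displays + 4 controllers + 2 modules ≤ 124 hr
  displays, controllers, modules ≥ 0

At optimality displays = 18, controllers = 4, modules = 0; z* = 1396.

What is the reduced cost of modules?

-9.5

Binding: packaging and solder. Non-binding: components (6 unused).
Slack constraints have shadow price 0 (complementary slackness).
From A_Bᵀ y = c: 4·y_packaging + 6·y_solder = 66; 4·y_packaging + 4·y_solder = 52.
This yields shadow prices y_packaging = 6, y_solder = 7.
Reduced cost of modules: c₃ − yᵀa₃ = 34.5 − (6·5 + 7·2) = 34.5 − 44 = -9.5.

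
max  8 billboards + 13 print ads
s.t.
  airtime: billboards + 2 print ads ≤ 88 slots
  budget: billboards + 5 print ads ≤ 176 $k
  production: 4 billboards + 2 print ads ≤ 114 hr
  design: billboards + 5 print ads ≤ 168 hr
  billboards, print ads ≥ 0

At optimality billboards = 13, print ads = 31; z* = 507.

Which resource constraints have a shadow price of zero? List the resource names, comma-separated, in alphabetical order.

airtime: 75/88 (slack 13)
budget: 168/176 (slack 8)
production: 114/114 (binding)
design: 168/168 (binding)
By complementary slackness, a constraint with positive slack has shadow price 0 → airtime, budget.

airtime, budget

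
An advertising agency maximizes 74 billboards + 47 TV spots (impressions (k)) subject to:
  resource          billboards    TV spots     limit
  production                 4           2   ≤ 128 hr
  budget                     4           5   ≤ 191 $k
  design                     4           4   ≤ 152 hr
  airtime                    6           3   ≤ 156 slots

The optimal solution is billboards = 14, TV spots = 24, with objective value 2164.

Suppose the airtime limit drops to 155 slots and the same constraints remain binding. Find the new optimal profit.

At the optimum: production uses 104 of 128 (slack = 24); budget uses 176 of 191 (slack = 15); design uses 152 of 152 (binding); airtime uses 156 of 156 (binding).
By complementary slackness, y = 0 for the non-binding constraints.
From A_Bᵀ y = c: 4·y_design + 6·y_airtime = 74; 4·y_design + 3·y_airtime = 47.
This yields shadow prices y_design = 5, y_airtime = 9.
Δz = y_airtime·Δb = 9 × (-1) = -9, so new z* = 2164 − 9 = 2155.

2155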